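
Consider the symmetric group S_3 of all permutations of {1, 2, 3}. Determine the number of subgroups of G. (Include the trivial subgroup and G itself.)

|G| = 6, so by Lagrange every subgroup order divides 6. Divisors: 1, 2, 3, 6.
Subgroups by order — order 1: 1; order 2: 3; order 3: 1; order 6: 1.
Total: 1 + 3 + 1 + 1 = 6.

6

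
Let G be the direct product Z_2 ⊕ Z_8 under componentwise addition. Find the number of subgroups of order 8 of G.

|G| = 16 and 8 | 16, so subgroups of order 8 are possible by Lagrange.
The subgroups of order 8 are: {(0,0), (0,1), (0,2), (0,3), (0,4), (0,5), (0,6), (0,7)}; {(0,0), (0,2), (0,4), (0,6), (1,0), (1,2), (1,4), (1,6)}; {(0,0), (0,2), (0,4), (0,6), (1,1), (1,3), (1,5), (1,7)}.
So G has 3 subgroups of order 8.

3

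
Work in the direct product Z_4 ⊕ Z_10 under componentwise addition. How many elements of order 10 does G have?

An element (a,b) has order lcm(ord(a), ord(b)); count pairs with lcm equal to 10.
Enumerating gives 12 such elements.

12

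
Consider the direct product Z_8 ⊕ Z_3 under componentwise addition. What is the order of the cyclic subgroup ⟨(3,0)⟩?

The order of (3,0) in Z_8 × Z_3 is lcm(ord(3) in Z_8, ord(0) in Z_3).
ord(3) = 8 and ord(0) = 1, so |⟨(3,0)⟩| = lcm(8, 1) = 8.

8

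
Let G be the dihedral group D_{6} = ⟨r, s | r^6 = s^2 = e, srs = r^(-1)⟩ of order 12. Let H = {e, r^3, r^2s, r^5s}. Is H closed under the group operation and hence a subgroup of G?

|H| = 4 divides |G| = 12, consistent with Lagrange.
H contains the identity, every element's inverse is in H, and H is closed under ·: it is a subgroup.

Yes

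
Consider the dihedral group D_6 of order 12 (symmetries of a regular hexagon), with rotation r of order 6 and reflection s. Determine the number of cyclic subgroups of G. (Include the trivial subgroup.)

10

A cyclic subgroup of order d is generated by each of its φ(d) elements of order d, so the cyclic subgroups of order d number (#elements of order d)/φ(d).
Cyclic subgroups by order — order 1: 1; order 2: 7; order 3: 1; order 6: 1.
Total: 10.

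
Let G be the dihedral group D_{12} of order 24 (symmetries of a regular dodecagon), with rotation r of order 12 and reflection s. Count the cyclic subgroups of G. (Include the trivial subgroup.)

Each element a generates a cyclic subgroup ⟨a⟩; distinct elements may generate the same one (a cyclic group of order d has φ(d) generators).
Cyclic subgroups by order — order 1: 1; order 2: 13; order 3: 1; order 4: 1; order 6: 1; order 12: 1.
Total: 18.

18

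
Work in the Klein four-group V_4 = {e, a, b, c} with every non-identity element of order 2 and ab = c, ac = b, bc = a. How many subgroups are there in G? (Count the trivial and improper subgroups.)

|G| = 4, so by Lagrange every subgroup order divides 4. Divisors: 1, 2, 4.
Subgroups by order — order 1: 1; order 2: 3; order 4: 1.
Total: 1 + 3 + 1 = 5.

5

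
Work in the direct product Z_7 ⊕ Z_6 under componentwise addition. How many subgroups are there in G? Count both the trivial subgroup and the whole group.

8

|G| = 42, so by Lagrange every subgroup order divides 42. Divisors: 1, 2, 3, 6, 7, 14, 21, 42.
Subgroups by order — order 1: 1; order 2: 1; order 3: 1; order 6: 1; order 7: 1; order 14: 1; order 21: 1; order 42: 1.
Total: 1 + 1 + 1 + 1 + 1 + 1 + 1 + 1 = 8.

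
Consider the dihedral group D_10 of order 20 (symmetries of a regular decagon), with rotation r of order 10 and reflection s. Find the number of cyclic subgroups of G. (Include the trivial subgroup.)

Group the elements of G by the cyclic subgroup they generate; each cyclic subgroup of order d accounts for φ(d) elements.
Cyclic subgroups by order — order 1: 1; order 2: 11; order 5: 1; order 10: 1.
Total: 14.

14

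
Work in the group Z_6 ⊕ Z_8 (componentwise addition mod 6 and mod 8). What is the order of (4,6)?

12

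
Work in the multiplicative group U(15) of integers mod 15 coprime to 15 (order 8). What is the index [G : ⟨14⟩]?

|⟨14⟩| = 2 and |G| = 8.
By Lagrange, [G : H] = |G|/|H| = 8/2 = 4.

4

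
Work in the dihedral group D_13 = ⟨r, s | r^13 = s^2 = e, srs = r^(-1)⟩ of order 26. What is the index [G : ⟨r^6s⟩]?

|⟨r^6s⟩| = 2 and |G| = 26.
By Lagrange, [G : H] = |G|/|H| = 26/2 = 13.

13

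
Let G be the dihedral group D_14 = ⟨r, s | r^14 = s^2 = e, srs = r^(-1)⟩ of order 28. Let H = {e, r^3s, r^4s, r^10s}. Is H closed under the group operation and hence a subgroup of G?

No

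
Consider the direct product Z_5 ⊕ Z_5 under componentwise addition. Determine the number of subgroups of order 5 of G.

|G| = 25 and 5 | 25, so subgroups of order 5 are possible by Lagrange.
The subgroups of order 5 are: {(0,0), (0,1), (0,2), (0,3), (0,4)}; {(0,0), (1,0), (2,0), (3,0), (4,0)}; {(0,0), (1,1), (2,2), (3,3), (4,4)}; {(0,0), (1,2), (2,4), (3,1), (4,3)}; … (6 in all).
So G has 6 subgroups of order 5.

6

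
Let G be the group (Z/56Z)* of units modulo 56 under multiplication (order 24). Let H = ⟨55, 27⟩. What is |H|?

4

|⟨55⟩| = 2 and |⟨27⟩| = 2, so |H| is a multiple of lcm(2, 2) = 2 and divides |G| = 24.
Closing under the operation: H = {1, 27, 29, 55}, so |H| = 4.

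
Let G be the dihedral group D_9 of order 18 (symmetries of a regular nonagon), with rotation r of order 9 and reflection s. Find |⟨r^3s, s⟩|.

6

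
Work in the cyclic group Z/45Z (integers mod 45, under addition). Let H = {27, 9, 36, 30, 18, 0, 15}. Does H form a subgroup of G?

|H| = 7 does not divide |G| = 45, so by Lagrange H is not a subgroup.

No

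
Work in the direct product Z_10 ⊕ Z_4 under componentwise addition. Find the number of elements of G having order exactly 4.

4

An element (a,b) has order lcm(ord(a), ord(b)); count pairs with lcm equal to 4.
Enumerating gives 4 such elements.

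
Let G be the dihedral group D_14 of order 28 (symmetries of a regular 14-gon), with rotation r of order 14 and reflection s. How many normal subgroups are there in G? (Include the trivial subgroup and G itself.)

G has 28 subgroups. Checking conjugation-invariance by order — order 1: 1/1 normal; order 2: 1/15 normal; order 4: 0/7 normal; order 7: 1/1 normal; order 14: 3/3 normal; order 28: 1/1 normal.
Total normal subgroups: 7.

7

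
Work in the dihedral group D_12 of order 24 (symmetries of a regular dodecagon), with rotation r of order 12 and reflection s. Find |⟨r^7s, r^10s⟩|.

|⟨r^7s⟩| = 2 and |⟨r^10s⟩| = 2, so |H| is a multiple of lcm(2, 2) = 2 and divides |G| = 24.
Closing under the operation: H = {e, r^3, r^6, r^9, rs, r^4s, r^7s, r^10s}, so |H| = 8.

8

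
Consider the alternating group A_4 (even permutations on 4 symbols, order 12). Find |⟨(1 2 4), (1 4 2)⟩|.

|⟨(1 2 4)⟩| = 3 and |⟨(1 4 2)⟩| = 3, so |H| is a multiple of lcm(3, 3) = 3 and divides |G| = 12.
Closing under the operation: H = {e, (1 2 4), (1 4 2)}, so |H| = 3.

3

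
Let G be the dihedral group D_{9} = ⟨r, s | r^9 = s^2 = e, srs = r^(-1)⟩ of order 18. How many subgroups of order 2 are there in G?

|G| = 18 and 2 | 18, so subgroups of order 2 are possible by Lagrange.
The subgroups of order 2 are: {e, r^2s}; {e, r^3s}; {e, r^4s}; {e, r^5s}; … (9 in all).
So G has 9 subgroups of order 2.

9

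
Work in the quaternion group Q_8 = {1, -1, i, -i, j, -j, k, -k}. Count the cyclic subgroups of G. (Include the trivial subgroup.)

Group the elements of G by the cyclic subgroup they generate; each cyclic subgroup of order d accounts for φ(d) elements.
Cyclic subgroups by order — order 1: 1; order 2: 1; order 4: 3.
Total: 5.

5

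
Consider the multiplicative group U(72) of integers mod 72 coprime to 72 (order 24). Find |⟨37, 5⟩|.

12

|⟨37⟩| = 2 and |⟨5⟩| = 6, so |H| is a multiple of lcm(2, 6) = 6 and divides |G| = 24.
Closing under the operation: H = {1, 5, 13, 17, 25, 29, 37, 41, 49, 53, 61, 65}, so |H| = 12.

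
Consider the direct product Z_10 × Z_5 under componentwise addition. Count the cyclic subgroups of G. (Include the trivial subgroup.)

14

Each element a generates a cyclic subgroup ⟨a⟩; distinct elements may generate the same one (a cyclic group of order d has φ(d) generators).
Cyclic subgroups by order — order 1: 1; order 2: 1; order 5: 6; order 10: 6.
Total: 14.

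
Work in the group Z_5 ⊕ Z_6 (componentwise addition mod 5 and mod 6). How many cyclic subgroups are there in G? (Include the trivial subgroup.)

Group the elements of G by the cyclic subgroup they generate; each cyclic subgroup of order d accounts for φ(d) elements.
Cyclic subgroups by order — order 1: 1; order 2: 1; order 3: 1; order 5: 1; order 6: 1; order 10: 1; order 15: 1; order 30: 1.
Total: 8.

8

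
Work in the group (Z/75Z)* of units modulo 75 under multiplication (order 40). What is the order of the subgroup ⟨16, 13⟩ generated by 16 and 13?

20

|⟨16⟩| = 5 and |⟨13⟩| = 20, so |H| is a multiple of lcm(5, 20) = 20 and divides |G| = 40.
Closing under the operation: H = {1, 4, 7, 13, 16, 19, 22, 28, 31, 34, 37, 43, 46, 49, 52, 58, 61, 64, 67, 73}, so |H| = 20.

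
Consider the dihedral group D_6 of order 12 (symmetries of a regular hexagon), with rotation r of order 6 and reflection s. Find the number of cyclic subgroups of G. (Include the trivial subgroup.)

10

A cyclic subgroup of order d is generated by each of its φ(d) elements of order d, so the cyclic subgroups of order d number (#elements of order d)/φ(d).
Cyclic subgroups by order — order 1: 1; order 2: 7; order 3: 1; order 6: 1.
Total: 10.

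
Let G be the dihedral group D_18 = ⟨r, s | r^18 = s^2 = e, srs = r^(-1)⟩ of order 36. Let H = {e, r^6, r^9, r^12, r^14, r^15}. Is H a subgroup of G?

r^15 ∈ H but its inverse r^3 ∉ H, so H is not a subgroup.

No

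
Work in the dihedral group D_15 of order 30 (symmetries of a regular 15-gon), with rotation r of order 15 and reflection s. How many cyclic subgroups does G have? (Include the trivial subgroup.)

A cyclic subgroup of order d is generated by each of its φ(d) elements of order d, so the cyclic subgroups of order d number (#elements of order d)/φ(d).
Cyclic subgroups by order — order 1: 1; order 2: 15; order 3: 1; order 5: 1; order 15: 1.
Total: 19.

19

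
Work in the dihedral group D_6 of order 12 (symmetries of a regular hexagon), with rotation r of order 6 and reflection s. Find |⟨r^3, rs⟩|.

|⟨r^3⟩| = 2 and |⟨rs⟩| = 2, so |H| is a multiple of lcm(2, 2) = 2 and divides |G| = 12.
Closing under the operation: H = {e, r^3, rs, r^4s}, so |H| = 4.

4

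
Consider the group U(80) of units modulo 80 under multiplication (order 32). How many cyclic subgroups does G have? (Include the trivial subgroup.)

20

Each element a generates a cyclic subgroup ⟨a⟩; distinct elements may generate the same one (a cyclic group of order d has φ(d) generators).
Cyclic subgroups by order — order 1: 1; order 2: 7; order 4: 12.
Total: 20.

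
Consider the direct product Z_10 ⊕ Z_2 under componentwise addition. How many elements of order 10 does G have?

An element (a,b) has order lcm(ord(a), ord(b)); count pairs with lcm equal to 10.
Enumerating gives 12 such elements.

12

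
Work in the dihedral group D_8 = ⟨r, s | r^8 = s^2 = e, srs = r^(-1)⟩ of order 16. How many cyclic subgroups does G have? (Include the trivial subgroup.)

A cyclic subgroup of order d is generated by each of its φ(d) elements of order d, so the cyclic subgroups of order d number (#elements of order d)/φ(d).
Cyclic subgroups by order — order 1: 1; order 2: 9; order 4: 1; order 8: 1.
Total: 12.

12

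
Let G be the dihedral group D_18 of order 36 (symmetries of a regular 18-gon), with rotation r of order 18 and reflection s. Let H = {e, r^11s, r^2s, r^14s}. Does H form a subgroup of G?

No

Closure fails: r^11s · r^14s = r^15 ∉ H. So H is not a subgroup.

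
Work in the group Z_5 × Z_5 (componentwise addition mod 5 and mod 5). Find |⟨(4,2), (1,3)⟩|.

5

|⟨(4,2)⟩| = 5 and |⟨(1,3)⟩| = 5, so |H| is a multiple of lcm(5, 5) = 5 and divides |G| = 25.
Closing under the operation: H = {(0,0), (1,3), (2,1), (3,4), (4,2)}, so |H| = 5.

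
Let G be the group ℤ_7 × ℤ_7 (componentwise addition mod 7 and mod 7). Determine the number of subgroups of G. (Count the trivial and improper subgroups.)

|G| = 49, so by Lagrange every subgroup order divides 49. Divisors: 1, 7, 49.
Subgroups by order — order 1: 1; order 7: 8; order 49: 1.
Total: 1 + 8 + 1 = 10.

10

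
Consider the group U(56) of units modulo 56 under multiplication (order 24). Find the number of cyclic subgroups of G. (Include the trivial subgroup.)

A cyclic subgroup of order d is generated by each of its φ(d) elements of order d, so the cyclic subgroups of order d number (#elements of order d)/φ(d).
Cyclic subgroups by order — order 1: 1; order 2: 7; order 3: 1; order 6: 7.
Total: 16.

16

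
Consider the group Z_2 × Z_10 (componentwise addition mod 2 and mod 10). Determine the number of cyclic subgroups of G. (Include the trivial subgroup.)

Group the elements of G by the cyclic subgroup they generate; each cyclic subgroup of order d accounts for φ(d) elements.
Cyclic subgroups by order — order 1: 1; order 2: 3; order 5: 1; order 10: 3.
Total: 8.

8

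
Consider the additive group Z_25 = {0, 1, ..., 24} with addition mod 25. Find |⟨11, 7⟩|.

25

|⟨11⟩| = 25 and |⟨7⟩| = 25, so |H| is a multiple of lcm(25, 25) = 25 and divides |G| = 25.
Closing {11, 7} under the group operation gives all of G, so |H| = 25.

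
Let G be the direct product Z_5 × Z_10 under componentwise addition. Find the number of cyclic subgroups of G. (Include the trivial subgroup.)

Group the elements of G by the cyclic subgroup they generate; each cyclic subgroup of order d accounts for φ(d) elements.
Cyclic subgroups by order — order 1: 1; order 2: 1; order 5: 6; order 10: 6.
Total: 14.

14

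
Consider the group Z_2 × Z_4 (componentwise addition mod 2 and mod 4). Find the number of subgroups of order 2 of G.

3

|G| = 8 and 2 | 8, so subgroups of order 2 are possible by Lagrange.
The subgroups of order 2 are: {(0,0), (0,2)}; {(0,0), (1,0)}; {(0,0), (1,2)}.
So G has 3 subgroups of order 2.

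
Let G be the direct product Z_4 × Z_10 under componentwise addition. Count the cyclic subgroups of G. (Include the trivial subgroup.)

Each element a generates a cyclic subgroup ⟨a⟩; distinct elements may generate the same one (a cyclic group of order d has φ(d) generators).
Cyclic subgroups by order — order 1: 1; order 2: 3; order 4: 2; order 5: 1; order 10: 3; order 20: 2.
Total: 12.

12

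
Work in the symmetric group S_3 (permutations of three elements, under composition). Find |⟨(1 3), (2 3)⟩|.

|⟨(1 3)⟩| = 2 and |⟨(2 3)⟩| = 2, so |H| is a multiple of lcm(2, 2) = 2 and divides |G| = 6.
Closing {(1 3), (2 3)} under the group operation gives all of G, so |H| = 6.

6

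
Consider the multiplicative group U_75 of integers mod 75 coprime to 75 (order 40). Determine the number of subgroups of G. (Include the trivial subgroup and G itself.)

16

|G| = 40, so by Lagrange every subgroup order divides 40. Divisors: 1, 2, 4, 5, 8, 10, 20, 40.
Subgroups by order — order 1: 1; order 2: 3; order 4: 3; order 5: 1; order 8: 1; order 10: 3; order 20: 3; order 40: 1.
Total: 1 + 3 + 3 + 1 + 1 + 3 + 3 + 1 = 16.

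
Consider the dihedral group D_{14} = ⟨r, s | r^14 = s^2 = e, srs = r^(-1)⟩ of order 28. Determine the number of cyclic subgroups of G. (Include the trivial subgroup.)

Group the elements of G by the cyclic subgroup they generate; each cyclic subgroup of order d accounts for φ(d) elements.
Cyclic subgroups by order — order 1: 1; order 2: 15; order 7: 1; order 14: 1.
Total: 18.

18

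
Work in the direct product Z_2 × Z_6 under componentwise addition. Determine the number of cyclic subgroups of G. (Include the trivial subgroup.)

8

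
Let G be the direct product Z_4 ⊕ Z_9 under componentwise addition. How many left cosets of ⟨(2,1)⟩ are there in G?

|⟨(2,1)⟩| = 18 and |G| = 36.
By Lagrange, [G : H] = |G|/|H| = 36/18 = 2.

2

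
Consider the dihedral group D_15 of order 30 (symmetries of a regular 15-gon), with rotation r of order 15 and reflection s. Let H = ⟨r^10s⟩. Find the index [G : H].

|⟨r^10s⟩| = 2 and |G| = 30.
By Lagrange, [G : H] = |G|/|H| = 30/2 = 15.

15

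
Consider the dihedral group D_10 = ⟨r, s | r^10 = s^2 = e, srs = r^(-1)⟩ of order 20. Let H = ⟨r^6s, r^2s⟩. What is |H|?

|⟨r^6s⟩| = 2 and |⟨r^2s⟩| = 2, so |H| is a multiple of lcm(2, 2) = 2 and divides |G| = 20.
Closing under the operation: H = {e, r^2, r^4, r^6, r^8, s, r^2s, r^4s, r^6s, r^8s}, so |H| = 10.

10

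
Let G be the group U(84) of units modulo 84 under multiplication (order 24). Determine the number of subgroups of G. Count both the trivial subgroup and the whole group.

32

|G| = 24, so by Lagrange every subgroup order divides 24. Divisors: 1, 2, 3, 4, 6, 8, 12, 24.
Subgroups by order — order 1: 1; order 2: 7; order 3: 1; order 4: 7; order 6: 7; order 8: 1; order 12: 7; order 24: 1.
Total: 1 + 7 + 1 + 7 + 7 + 1 + 7 + 1 = 32.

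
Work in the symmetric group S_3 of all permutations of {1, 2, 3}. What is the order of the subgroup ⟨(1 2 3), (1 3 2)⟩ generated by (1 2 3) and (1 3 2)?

|⟨(1 2 3)⟩| = 3 and |⟨(1 3 2)⟩| = 3, so |H| is a multiple of lcm(3, 3) = 3 and divides |G| = 6.
Closing under the operation: H = {e, (1 2 3), (1 3 2)}, so |H| = 3.

3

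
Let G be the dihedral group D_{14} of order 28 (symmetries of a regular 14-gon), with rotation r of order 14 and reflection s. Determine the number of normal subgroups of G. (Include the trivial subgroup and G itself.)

G has 28 subgroups. Checking conjugation-invariance by order — order 1: 1/1 normal; order 2: 1/15 normal; order 4: 0/7 normal; order 7: 1/1 normal; order 14: 3/3 normal; order 28: 1/1 normal.
Total normal subgroups: 7.

7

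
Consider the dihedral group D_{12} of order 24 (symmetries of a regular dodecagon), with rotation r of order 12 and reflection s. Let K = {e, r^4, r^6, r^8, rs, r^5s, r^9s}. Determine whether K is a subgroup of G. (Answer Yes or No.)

No

|K| = 7 does not divide |G| = 24, so by Lagrange K is not a subgroup.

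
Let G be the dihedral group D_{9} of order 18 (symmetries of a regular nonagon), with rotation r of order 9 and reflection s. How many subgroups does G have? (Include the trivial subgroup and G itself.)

|G| = 18, so by Lagrange every subgroup order divides 18. Divisors: 1, 2, 3, 6, 9, 18.
Subgroups by order — order 1: 1; order 2: 9; order 3: 1; order 6: 3; order 9: 1; order 18: 1.
Total: 1 + 9 + 1 + 3 + 1 + 1 = 16.

16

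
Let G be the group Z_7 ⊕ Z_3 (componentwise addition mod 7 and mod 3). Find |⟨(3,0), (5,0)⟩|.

7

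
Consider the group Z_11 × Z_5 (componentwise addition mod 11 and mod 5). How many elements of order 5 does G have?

An element (a,b) has order lcm(ord(a), ord(b)); count pairs with lcm equal to 5.
Enumerating gives 4 such elements.

4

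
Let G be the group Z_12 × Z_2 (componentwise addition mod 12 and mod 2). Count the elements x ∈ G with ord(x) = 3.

2

An element (a,b) has order lcm(ord(a), ord(b)); count pairs with lcm equal to 3.
Enumerating gives 2 such elements.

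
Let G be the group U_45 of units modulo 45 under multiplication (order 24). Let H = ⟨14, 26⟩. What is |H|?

12

|⟨14⟩| = 6 and |⟨26⟩| = 2, so |H| is a multiple of lcm(6, 2) = 6 and divides |G| = 24.
Closing under the operation: H = {1, 4, 11, 14, 16, 19, 26, 29, 31, 34, 41, 44}, so |H| = 12.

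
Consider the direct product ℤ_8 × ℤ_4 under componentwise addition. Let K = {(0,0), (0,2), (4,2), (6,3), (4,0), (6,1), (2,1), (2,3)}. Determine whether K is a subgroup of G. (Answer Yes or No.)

|K| = 8 divides |G| = 32, consistent with Lagrange.
K contains the identity, every element's inverse is in K, and K is closed under +: it is a subgroup.

Yes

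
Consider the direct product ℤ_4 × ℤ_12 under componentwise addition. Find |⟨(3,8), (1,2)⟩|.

|⟨(3,8)⟩| = 12 and |⟨(1,2)⟩| = 12, so |H| is a multiple of lcm(12, 12) = 12 and divides |G| = 48.
Closing under the operation: H = {(0,0), (0,2), (0,4), (0,6), (0,8), (0,10), (1,0), (1,2), (1,4), (1,6), (1,8), (1,10), (2,0), (2,2), (2,4), (2,6), (2,8), (2,10), (3,0), (3,2), (3,4), (3,6), (3,8), (3,10)}, so |H| = 24.

24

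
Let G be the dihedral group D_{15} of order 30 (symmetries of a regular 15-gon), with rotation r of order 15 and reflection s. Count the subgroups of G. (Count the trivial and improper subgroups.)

28

|G| = 30, so by Lagrange every subgroup order divides 30. Divisors: 1, 2, 3, 5, 6, 10, 15, 30.
Subgroups by order — order 1: 1; order 2: 15; order 3: 1; order 5: 1; order 6: 5; order 10: 3; order 15: 1; order 30: 1.
Total: 1 + 15 + 1 + 1 + 5 + 3 + 1 + 1 = 28.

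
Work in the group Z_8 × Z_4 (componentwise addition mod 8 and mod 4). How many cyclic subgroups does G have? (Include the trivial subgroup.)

14

Group the elements of G by the cyclic subgroup they generate; each cyclic subgroup of order d accounts for φ(d) elements.
Cyclic subgroups by order — order 1: 1; order 2: 3; order 4: 6; order 8: 4.
Total: 14.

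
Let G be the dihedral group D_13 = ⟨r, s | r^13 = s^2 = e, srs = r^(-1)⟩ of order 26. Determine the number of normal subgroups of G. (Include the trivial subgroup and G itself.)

G has 16 subgroups. Checking conjugation-invariance by order — order 1: 1/1 normal; order 2: 0/13 normal; order 13: 1/1 normal; order 26: 1/1 normal.
Total normal subgroups: 3.

3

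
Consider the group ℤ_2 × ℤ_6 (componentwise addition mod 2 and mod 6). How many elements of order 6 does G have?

6

An element (a,b) has order lcm(ord(a), ord(b)); count pairs with lcm equal to 6.
Enumerating gives 6 such elements.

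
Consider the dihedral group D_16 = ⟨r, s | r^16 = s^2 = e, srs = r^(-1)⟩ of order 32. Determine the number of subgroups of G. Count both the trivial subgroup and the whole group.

|G| = 32, so by Lagrange every subgroup order divides 32. Divisors: 1, 2, 4, 8, 16, 32.
Subgroups by order — order 1: 1; order 2: 17; order 4: 9; order 8: 5; order 16: 3; order 32: 1.
Total: 1 + 17 + 9 + 5 + 3 + 1 = 36.

36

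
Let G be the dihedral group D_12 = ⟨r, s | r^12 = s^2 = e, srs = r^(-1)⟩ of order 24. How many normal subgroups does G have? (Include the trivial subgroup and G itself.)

9

G has 34 subgroups. Checking conjugation-invariance by order — order 1: 1/1 normal; order 2: 1/13 normal; order 3: 1/1 normal; order 4: 1/7 normal; order 6: 1/5 normal; order 8: 0/3 normal; order 12: 3/3 normal; order 24: 1/1 normal.
Total normal subgroups: 9.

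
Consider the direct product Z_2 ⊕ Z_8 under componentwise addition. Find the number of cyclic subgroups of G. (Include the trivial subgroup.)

8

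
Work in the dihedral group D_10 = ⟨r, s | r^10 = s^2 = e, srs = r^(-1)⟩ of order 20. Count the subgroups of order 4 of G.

|G| = 20 and 4 | 20, so subgroups of order 4 are possible by Lagrange.
The subgroups of order 4 are: {e, r^5, r^2s, r^7s}; {e, r^5, r^3s, r^8s}; {e, r^5, r^4s, r^9s}; {e, r^5, s, r^5s}; … (5 in all).
So G has 5 subgroups of order 4.

5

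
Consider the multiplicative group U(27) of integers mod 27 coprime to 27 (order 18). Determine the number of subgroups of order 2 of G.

1

|G| = 18 and 2 | 18, so subgroups of order 2 are possible by Lagrange.
The subgroups of order 2 are: {1, 26}.
So G has 1 subgroup of order 2.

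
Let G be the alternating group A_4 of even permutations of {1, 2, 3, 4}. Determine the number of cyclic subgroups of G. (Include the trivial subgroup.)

8

Each element a generates a cyclic subgroup ⟨a⟩; distinct elements may generate the same one (a cyclic group of order d has φ(d) generators).
Cyclic subgroups by order — order 1: 1; order 2: 3; order 3: 4.
Total: 8.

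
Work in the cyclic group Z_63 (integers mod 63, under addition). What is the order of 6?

In Z_63, the order of an element a is n/gcd(a, n).
gcd(6, 63) = 3, so |⟨6⟩| = 63/3 = 21.

21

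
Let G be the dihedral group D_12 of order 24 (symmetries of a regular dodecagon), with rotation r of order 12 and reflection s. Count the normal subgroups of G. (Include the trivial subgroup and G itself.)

G has 34 subgroups. Checking conjugation-invariance by order — order 1: 1/1 normal; order 2: 1/13 normal; order 3: 1/1 normal; order 4: 1/7 normal; order 6: 1/5 normal; order 8: 0/3 normal; order 12: 3/3 normal; order 24: 1/1 normal.
Total normal subgroups: 9.

9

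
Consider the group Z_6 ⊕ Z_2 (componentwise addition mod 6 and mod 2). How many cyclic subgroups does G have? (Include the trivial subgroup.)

A cyclic subgroup of order d is generated by each of its φ(d) elements of order d, so the cyclic subgroups of order d number (#elements of order d)/φ(d).
Cyclic subgroups by order — order 1: 1; order 2: 3; order 3: 1; order 6: 3.
Total: 8.

8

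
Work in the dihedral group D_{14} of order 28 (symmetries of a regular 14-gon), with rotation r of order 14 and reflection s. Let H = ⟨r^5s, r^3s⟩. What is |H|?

|⟨r^5s⟩| = 2 and |⟨r^3s⟩| = 2, so |H| is a multiple of lcm(2, 2) = 2 and divides |G| = 28.
Closing under the operation: H = {e, r^2, r^4, r^6, r^8, r^10, r^12, rs, r^3s, r^5s, r^7s, r^9s, r^11s, r^13s}, so |H| = 14.

14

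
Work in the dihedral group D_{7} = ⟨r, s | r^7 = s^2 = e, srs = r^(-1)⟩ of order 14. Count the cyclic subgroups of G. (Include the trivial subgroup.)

9

A cyclic subgroup of order d is generated by each of its φ(d) elements of order d, so the cyclic subgroups of order d number (#elements of order d)/φ(d).
Cyclic subgroups by order — order 1: 1; order 2: 7; order 7: 1.
Total: 9.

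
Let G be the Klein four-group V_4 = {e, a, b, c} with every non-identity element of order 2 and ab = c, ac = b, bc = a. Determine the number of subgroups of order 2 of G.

3

|G| = 4 and 2 | 4, so subgroups of order 2 are possible by Lagrange.
The subgroups of order 2 are: {e, a}; {e, b}; {e, c}.
So G has 3 subgroups of order 2.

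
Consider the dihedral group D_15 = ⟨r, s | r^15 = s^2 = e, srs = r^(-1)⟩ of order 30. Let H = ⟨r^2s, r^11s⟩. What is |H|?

|⟨r^2s⟩| = 2 and |⟨r^11s⟩| = 2, so |H| is a multiple of lcm(2, 2) = 2 and divides |G| = 30.
Closing under the operation: H = {e, r^3, r^6, r^9, r^12, r^2s, r^5s, r^8s, r^11s, r^14s}, so |H| = 10.

10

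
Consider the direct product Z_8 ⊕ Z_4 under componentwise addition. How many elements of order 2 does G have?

3

An element (a,b) has order lcm(ord(a), ord(b)); count pairs with lcm equal to 2.
Enumerating gives 3 such elements.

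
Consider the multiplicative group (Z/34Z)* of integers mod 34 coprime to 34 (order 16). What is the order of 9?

8

Compute successive powers of 9 mod 34: 9, 13, 15, 33, 25, 21, 19, 1; 9^8 ≡ 1 (mod 34).
So |⟨9⟩| = 8.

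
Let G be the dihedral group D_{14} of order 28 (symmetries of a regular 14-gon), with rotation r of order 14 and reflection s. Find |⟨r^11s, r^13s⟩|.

14

|⟨r^11s⟩| = 2 and |⟨r^13s⟩| = 2, so |H| is a multiple of lcm(2, 2) = 2 and divides |G| = 28.
Closing under the operation: H = {e, r^2, r^4, r^6, r^8, r^10, r^12, rs, r^3s, r^5s, r^7s, r^9s, r^11s, r^13s}, so |H| = 14.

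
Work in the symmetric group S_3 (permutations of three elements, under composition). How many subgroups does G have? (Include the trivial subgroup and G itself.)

|G| = 6, so by Lagrange every subgroup order divides 6. Divisors: 1, 2, 3, 6.
Subgroups by order — order 1: 1; order 2: 3; order 3: 1; order 6: 1.
Total: 1 + 3 + 1 + 1 = 6.

6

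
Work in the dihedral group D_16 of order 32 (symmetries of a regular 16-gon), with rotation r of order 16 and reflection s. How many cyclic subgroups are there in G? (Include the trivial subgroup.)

21

Group the elements of G by the cyclic subgroup they generate; each cyclic subgroup of order d accounts for φ(d) elements.
Cyclic subgroups by order — order 1: 1; order 2: 17; order 4: 1; order 8: 1; order 16: 1.
Total: 21.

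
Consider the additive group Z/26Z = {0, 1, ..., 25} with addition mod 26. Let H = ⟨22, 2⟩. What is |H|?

|⟨22⟩| = 13 and |⟨2⟩| = 13, so |H| is a multiple of lcm(13, 13) = 13 and divides |G| = 26.
Closing under the operation: H = {0, 2, 4, 6, 8, 10, 12, 14, 16, 18, 20, 22, 24}, so |H| = 13.

13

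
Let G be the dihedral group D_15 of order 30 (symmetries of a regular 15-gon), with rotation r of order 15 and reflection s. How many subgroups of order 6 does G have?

5

|G| = 30 and 6 | 30, so subgroups of order 6 are possible by Lagrange.
The subgroups of order 6 are: {e, r^5, r^10, s, r^5s, r^10s}; {e, r^5, r^10, rs, r^6s, r^11s}; {e, r^5, r^10, r^2s, r^7s, r^12s}; {e, r^5, r^10, r^3s, r^8s, r^13s}; … (5 in all).
So G has 5 subgroups of order 6.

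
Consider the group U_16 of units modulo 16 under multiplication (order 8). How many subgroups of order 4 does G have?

|G| = 8 and 4 | 8, so subgroups of order 4 are possible by Lagrange.
The subgroups of order 4 are: {1, 3, 9, 11}; {1, 5, 9, 13}; {1, 7, 9, 15}.
So G has 3 subgroups of order 4.

3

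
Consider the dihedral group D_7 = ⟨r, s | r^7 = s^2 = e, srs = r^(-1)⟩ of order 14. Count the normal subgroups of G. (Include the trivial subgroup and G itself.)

G has 10 subgroups. Checking conjugation-invariance by order — order 1: 1/1 normal; order 2: 0/7 normal; order 7: 1/1 normal; order 14: 1/1 normal.
Total normal subgroups: 3.

3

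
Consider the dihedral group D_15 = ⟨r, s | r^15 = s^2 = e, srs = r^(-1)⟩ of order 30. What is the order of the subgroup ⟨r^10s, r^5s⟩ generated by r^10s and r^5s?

|⟨r^10s⟩| = 2 and |⟨r^5s⟩| = 2, so |H| is a multiple of lcm(2, 2) = 2 and divides |G| = 30.
Closing under the operation: H = {e, r^5, r^10, s, r^5s, r^10s}, so |H| = 6.

6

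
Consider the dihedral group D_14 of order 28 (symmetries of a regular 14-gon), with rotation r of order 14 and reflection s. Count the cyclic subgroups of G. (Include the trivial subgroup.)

Group the elements of G by the cyclic subgroup they generate; each cyclic subgroup of order d accounts for φ(d) elements.
Cyclic subgroups by order — order 1: 1; order 2: 15; order 7: 1; order 14: 1.
Total: 18.

18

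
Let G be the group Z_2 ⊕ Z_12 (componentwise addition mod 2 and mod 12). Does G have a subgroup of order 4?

Yes

4 | 24. A subgroup of order 4 is {(0,0), (0,3), (0,6), (0,9)}.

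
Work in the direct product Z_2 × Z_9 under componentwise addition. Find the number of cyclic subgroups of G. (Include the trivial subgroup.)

A cyclic subgroup of order d is generated by each of its φ(d) elements of order d, so the cyclic subgroups of order d number (#elements of order d)/φ(d).
Cyclic subgroups by order — order 1: 1; order 2: 1; order 3: 1; order 6: 1; order 9: 1; order 18: 1.
Total: 6.

6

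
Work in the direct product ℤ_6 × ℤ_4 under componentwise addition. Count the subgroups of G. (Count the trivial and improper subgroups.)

16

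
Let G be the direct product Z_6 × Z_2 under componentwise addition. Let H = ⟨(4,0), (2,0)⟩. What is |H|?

|⟨(4,0)⟩| = 3 and |⟨(2,0)⟩| = 3, so |H| is a multiple of lcm(3, 3) = 3 and divides |G| = 12.
Closing under the operation: H = {(0,0), (2,0), (4,0)}, so |H| = 3.

3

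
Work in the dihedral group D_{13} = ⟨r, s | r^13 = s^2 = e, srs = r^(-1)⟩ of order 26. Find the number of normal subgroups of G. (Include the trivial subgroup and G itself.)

3

G has 16 subgroups. Checking conjugation-invariance by order — order 1: 1/1 normal; order 2: 0/13 normal; order 13: 1/1 normal; order 26: 1/1 normal.
Total normal subgroups: 3.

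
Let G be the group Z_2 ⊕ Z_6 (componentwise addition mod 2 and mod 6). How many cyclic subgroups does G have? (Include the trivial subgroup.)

8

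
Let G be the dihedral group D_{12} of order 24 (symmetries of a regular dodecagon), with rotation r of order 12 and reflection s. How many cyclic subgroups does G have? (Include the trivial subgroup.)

Each element a generates a cyclic subgroup ⟨a⟩; distinct elements may generate the same one (a cyclic group of order d has φ(d) generators).
Cyclic subgroups by order — order 1: 1; order 2: 13; order 3: 1; order 4: 1; order 6: 1; order 12: 1.
Total: 18.

18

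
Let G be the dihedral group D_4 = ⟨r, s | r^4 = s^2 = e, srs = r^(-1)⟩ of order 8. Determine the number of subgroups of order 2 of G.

5

|G| = 8 and 2 | 8, so subgroups of order 2 are possible by Lagrange.
The subgroups of order 2 are: {e, r^2}; {e, r^2s}; {e, r^3s}; {e, rs}; … (5 in all).
So G has 5 subgroups of order 2.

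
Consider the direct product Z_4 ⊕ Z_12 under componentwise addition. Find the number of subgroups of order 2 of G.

3

|G| = 48 and 2 | 48, so subgroups of order 2 are possible by Lagrange.
The subgroups of order 2 are: {(0,0), (0,6)}; {(0,0), (2,0)}; {(0,0), (2,6)}.
So G has 3 subgroups of order 2.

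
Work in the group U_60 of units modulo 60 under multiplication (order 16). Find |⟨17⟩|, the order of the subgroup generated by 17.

Compute successive powers of 17 mod 60: 17, 49, 53, 1; 17^4 ≡ 1 (mod 60).
So |⟨17⟩| = 4.

4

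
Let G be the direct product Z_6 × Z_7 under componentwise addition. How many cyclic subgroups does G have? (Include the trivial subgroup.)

8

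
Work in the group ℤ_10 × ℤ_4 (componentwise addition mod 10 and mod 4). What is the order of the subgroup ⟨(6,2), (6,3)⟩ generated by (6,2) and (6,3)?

|⟨(6,2)⟩| = 10 and |⟨(6,3)⟩| = 20, so |H| is a multiple of lcm(10, 20) = 20 and divides |G| = 40.
Closing under the operation: H = {(0,0), (0,1), (0,2), (0,3), (2,0), (2,1), (2,2), (2,3), (4,0), (4,1), (4,2), (4,3), (6,0), (6,1), (6,2), (6,3), (8,0), (8,1), (8,2), (8,3)}, so |H| = 20.

20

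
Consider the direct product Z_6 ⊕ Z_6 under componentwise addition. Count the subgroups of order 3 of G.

|G| = 36 and 3 | 36, so subgroups of order 3 are possible by Lagrange.
The subgroups of order 3 are: {(0,0), (0,2), (0,4)}; {(0,0), (2,0), (4,0)}; {(0,0), (2,2), (4,4)}; {(0,0), (2,4), (4,2)}.
So G has 4 subgroups of order 3.

4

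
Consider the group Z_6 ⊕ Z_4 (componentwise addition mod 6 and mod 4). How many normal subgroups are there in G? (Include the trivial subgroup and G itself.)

16

G is abelian, so every subgroup is normal.
G has 16 subgroups in total, hence 16 normal subgroups.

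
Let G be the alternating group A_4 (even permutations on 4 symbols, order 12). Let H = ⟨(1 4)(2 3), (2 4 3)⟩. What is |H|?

|⟨(1 4)(2 3)⟩| = 2 and |⟨(2 4 3)⟩| = 3, so |H| is a multiple of lcm(2, 3) = 6 and divides |G| = 12.
Closing {(1 4)(2 3), (2 4 3)} under the group operation gives all of G, so |H| = 12.

12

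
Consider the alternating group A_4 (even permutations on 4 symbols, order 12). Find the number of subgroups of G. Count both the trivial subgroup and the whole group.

10

|G| = 12, so by Lagrange every subgroup order divides 12. Divisors: 1, 2, 3, 4, 6, 12.
Subgroups by order — order 1: 1; order 2: 3; order 3: 4; order 4: 1; order 6: 0; order 12: 1.
Total: 1 + 3 + 4 + 1 + 0 + 1 = 10.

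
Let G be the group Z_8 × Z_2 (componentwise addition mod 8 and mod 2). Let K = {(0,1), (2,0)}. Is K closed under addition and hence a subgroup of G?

No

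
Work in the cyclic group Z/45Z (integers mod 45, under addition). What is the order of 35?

In Z/45Z, the order of an element a is n/gcd(a, n).
gcd(35, 45) = 5, so |⟨35⟩| = 45/5 = 9.

9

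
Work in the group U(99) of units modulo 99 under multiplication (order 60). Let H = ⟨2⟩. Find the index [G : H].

2

|⟨2⟩| = 30 and |G| = 60.
By Lagrange, [G : H] = |G|/|H| = 60/30 = 2.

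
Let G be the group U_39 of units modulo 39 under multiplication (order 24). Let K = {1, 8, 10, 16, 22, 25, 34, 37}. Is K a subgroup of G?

No

34 ∈ K but its inverse 31 ∉ K, so K is not a subgroup.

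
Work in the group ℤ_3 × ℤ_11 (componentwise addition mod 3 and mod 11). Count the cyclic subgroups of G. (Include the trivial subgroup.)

4

Each element a generates a cyclic subgroup ⟨a⟩; distinct elements may generate the same one (a cyclic group of order d has φ(d) generators).
Cyclic subgroups by order — order 1: 1; order 3: 1; order 11: 1; order 33: 1.
Total: 4.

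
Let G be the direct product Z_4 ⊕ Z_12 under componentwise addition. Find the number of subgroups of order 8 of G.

|G| = 48 and 8 | 48, so subgroups of order 8 are possible by Lagrange.
The subgroups of order 8 are: {(0,0), (0,3), (0,6), (0,9), (2,0), (2,3), (2,6), (2,9)}; {(0,0), (0,6), (1,0), (1,6), (2,0), (2,6), (3,0), (3,6)}; {(0,0), (0,6), (1,3), (1,9), (2,0), (2,6), (3,3), (3,9)}.
So G has 3 subgroups of order 8.

3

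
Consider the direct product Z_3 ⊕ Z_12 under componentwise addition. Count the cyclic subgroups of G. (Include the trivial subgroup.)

A cyclic subgroup of order d is generated by each of its φ(d) elements of order d, so the cyclic subgroups of order d number (#elements of order d)/φ(d).
Cyclic subgroups by order — order 1: 1; order 2: 1; order 3: 4; order 4: 1; order 6: 4; order 12: 4.
Total: 15.

15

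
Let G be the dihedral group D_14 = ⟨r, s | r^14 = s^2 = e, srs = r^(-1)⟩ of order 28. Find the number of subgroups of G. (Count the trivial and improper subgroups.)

28

|G| = 28, so by Lagrange every subgroup order divides 28. Divisors: 1, 2, 4, 7, 14, 28.
Subgroups by order — order 1: 1; order 2: 15; order 4: 7; order 7: 1; order 14: 3; order 28: 1.
Total: 1 + 15 + 7 + 1 + 3 + 1 = 28.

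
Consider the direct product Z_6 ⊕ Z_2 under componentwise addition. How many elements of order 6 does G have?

An element (a,b) has order lcm(ord(a), ord(b)); count pairs with lcm equal to 6.
Enumerating gives 6 such elements.

6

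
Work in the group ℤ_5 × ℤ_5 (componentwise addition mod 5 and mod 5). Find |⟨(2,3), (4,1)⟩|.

5

|⟨(2,3)⟩| = 5 and |⟨(4,1)⟩| = 5, so |H| is a multiple of lcm(5, 5) = 5 and divides |G| = 25.
Closing under the operation: H = {(0,0), (1,4), (2,3), (3,2), (4,1)}, so |H| = 5.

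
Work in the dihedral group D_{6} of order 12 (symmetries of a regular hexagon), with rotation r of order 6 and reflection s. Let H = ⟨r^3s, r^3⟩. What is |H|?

|⟨r^3s⟩| = 2 and |⟨r^3⟩| = 2, so |H| is a multiple of lcm(2, 2) = 2 and divides |G| = 12.
Closing under the operation: H = {e, r^3, s, r^3s}, so |H| = 4.

4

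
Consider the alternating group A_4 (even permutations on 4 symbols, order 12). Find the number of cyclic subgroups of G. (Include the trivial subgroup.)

8

A cyclic subgroup of order d is generated by each of its φ(d) elements of order d, so the cyclic subgroups of order d number (#elements of order d)/φ(d).
Cyclic subgroups by order — order 1: 1; order 2: 3; order 3: 4.
Total: 8.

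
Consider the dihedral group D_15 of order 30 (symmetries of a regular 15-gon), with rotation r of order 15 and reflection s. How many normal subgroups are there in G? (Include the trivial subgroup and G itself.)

5

G has 28 subgroups. Checking conjugation-invariance by order — order 1: 1/1 normal; order 2: 0/15 normal; order 3: 1/1 normal; order 5: 1/1 normal; order 6: 0/5 normal; order 10: 0/3 normal; order 15: 1/1 normal; order 30: 1/1 normal.
Total normal subgroups: 5.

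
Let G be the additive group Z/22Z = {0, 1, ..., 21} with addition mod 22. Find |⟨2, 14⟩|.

11

|⟨2⟩| = 11 and |⟨14⟩| = 11, so |H| is a multiple of lcm(11, 11) = 11 and divides |G| = 22.
Closing under the operation: H = {0, 2, 4, 6, 8, 10, 12, 14, 16, 18, 20}, so |H| = 11.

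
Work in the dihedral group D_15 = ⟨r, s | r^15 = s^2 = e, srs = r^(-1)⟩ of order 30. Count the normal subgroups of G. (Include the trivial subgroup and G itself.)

G has 28 subgroups. Checking conjugation-invariance by order — order 1: 1/1 normal; order 2: 0/15 normal; order 3: 1/1 normal; order 5: 1/1 normal; order 6: 0/5 normal; order 10: 0/3 normal; order 15: 1/1 normal; order 30: 1/1 normal.
Total normal subgroups: 5.

5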